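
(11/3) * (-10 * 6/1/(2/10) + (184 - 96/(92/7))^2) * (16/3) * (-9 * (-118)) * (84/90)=4755945601792/7935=599363024.80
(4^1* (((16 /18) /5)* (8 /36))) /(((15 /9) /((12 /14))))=128 /1575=0.08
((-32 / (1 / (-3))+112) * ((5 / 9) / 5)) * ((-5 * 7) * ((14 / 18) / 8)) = -6370 / 81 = -78.64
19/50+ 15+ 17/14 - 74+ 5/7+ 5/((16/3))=-156111/2800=-55.75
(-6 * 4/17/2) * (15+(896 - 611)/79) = -17640/1343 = -13.13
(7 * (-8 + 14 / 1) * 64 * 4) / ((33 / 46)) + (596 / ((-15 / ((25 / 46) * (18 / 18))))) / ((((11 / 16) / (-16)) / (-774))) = -373990.70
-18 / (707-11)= -3 / 116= -0.03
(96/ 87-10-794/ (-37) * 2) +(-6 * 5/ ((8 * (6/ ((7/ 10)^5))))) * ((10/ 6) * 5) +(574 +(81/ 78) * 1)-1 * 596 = 12.19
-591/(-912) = 0.65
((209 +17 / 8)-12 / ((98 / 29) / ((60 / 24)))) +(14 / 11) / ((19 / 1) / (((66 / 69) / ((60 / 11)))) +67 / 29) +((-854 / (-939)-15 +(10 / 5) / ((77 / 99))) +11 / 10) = 191.84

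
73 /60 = 1.22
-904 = -904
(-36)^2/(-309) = -432/103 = -4.19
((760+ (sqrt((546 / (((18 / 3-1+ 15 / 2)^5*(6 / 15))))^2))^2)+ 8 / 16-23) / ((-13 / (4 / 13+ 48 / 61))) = -40032434767763998 / 644683837890625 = -62.10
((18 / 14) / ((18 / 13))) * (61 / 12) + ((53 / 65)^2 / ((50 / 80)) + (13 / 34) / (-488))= 42568104029 / 7360626000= 5.78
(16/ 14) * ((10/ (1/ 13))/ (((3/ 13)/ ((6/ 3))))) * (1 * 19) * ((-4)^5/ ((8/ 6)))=-131522560/ 7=-18788937.14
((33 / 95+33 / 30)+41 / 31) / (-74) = -3263 / 87172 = -0.04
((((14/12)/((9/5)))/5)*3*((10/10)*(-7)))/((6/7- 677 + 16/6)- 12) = 343/86370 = 0.00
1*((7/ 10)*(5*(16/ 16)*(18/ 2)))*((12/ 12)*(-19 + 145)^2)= 500094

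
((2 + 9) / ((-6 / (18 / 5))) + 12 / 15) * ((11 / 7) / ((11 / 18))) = -522 / 35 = -14.91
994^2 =988036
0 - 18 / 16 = -9 / 8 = -1.12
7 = 7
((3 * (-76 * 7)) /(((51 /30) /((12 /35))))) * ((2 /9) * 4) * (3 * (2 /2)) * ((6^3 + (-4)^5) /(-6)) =-1965056 /17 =-115591.53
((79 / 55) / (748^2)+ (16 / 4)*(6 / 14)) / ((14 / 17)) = 2.08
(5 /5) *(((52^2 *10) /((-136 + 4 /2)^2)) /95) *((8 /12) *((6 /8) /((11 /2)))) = 1352 /938201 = 0.00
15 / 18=5 / 6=0.83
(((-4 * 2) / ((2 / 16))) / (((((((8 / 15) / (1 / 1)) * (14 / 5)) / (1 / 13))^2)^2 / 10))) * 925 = -146337890625 / 35110380032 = -4.17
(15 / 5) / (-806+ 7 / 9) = -27 / 7247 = -0.00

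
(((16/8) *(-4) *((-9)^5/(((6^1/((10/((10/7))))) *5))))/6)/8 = 2296.35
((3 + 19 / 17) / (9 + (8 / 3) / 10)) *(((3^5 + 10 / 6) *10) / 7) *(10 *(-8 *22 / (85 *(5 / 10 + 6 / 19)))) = -4908992000 / 1245301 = -3942.01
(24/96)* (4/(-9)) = -0.11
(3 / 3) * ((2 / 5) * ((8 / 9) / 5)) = 16 / 225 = 0.07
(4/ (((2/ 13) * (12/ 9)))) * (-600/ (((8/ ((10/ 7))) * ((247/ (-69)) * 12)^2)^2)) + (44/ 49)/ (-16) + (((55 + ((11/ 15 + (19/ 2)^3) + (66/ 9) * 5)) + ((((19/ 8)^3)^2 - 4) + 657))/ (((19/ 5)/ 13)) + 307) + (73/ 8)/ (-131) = 3085346954611868133373/ 481783318132293632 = 6404.01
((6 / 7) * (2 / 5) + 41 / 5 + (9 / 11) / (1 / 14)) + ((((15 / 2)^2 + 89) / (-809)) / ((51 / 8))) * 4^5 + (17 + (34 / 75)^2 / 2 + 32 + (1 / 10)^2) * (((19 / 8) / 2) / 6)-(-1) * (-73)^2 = 12191557755582643 / 2287398960000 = 5329.88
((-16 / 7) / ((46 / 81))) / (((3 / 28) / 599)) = -517536 / 23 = -22501.57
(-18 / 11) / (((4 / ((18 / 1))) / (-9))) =729 / 11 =66.27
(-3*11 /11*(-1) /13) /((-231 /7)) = -1 /143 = -0.01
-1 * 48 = -48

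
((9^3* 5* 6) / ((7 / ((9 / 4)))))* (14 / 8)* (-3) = -295245 / 8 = -36905.62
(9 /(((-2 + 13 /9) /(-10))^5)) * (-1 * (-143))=2431874016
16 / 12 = 4 / 3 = 1.33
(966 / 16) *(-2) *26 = -6279 / 2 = -3139.50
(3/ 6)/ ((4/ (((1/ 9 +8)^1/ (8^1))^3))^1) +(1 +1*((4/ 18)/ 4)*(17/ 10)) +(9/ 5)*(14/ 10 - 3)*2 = -4.54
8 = 8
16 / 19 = 0.84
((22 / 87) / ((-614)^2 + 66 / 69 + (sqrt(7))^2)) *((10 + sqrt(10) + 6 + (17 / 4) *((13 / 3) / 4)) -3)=46 *sqrt(10) / 68580447 + 1495 / 126610056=0.00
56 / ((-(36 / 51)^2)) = -2023 / 18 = -112.39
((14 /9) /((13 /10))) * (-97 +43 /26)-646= -1156096 /1521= -760.09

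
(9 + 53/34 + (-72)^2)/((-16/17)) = -5519.22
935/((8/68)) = 15895/2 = 7947.50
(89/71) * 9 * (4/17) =3204/1207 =2.65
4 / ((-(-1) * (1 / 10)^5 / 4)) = 1600000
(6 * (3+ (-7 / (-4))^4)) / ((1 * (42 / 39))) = 123591 / 1792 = 68.97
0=0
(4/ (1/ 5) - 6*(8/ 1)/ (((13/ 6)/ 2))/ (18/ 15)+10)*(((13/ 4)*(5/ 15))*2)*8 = -120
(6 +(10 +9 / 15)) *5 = 83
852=852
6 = 6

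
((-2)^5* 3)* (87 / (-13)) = 8352 / 13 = 642.46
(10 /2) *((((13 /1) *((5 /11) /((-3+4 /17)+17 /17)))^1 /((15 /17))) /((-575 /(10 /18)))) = 3757 /204930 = 0.02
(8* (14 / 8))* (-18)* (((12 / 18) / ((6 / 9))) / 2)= -126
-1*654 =-654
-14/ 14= -1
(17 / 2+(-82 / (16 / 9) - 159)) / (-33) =143 / 24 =5.96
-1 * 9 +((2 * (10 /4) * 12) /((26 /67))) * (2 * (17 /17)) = 3903 /13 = 300.23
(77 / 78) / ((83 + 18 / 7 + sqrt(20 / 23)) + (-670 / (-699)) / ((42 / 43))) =2752397721381 / 241293479925238-5530474719*sqrt(115) / 482586959850476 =0.01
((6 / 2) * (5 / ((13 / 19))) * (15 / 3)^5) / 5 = 178125 / 13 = 13701.92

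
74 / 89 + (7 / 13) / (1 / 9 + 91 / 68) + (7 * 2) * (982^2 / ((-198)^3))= -533978785423 / 995778081441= -0.54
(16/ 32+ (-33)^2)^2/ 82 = 4748041/ 328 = 14475.73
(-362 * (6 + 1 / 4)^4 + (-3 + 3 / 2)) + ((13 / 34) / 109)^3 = -449848261961656057 / 814397117056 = -552369.66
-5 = -5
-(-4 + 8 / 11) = 36 / 11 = 3.27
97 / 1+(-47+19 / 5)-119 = -326 / 5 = -65.20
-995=-995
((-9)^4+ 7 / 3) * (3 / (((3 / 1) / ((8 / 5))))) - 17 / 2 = 62957 / 6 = 10492.83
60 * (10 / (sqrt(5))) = 120 * sqrt(5) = 268.33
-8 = -8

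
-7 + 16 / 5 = -19 / 5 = -3.80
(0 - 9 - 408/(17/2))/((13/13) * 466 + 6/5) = -285/2336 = -0.12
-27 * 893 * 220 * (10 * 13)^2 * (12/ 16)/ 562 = -33616761750/ 281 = -119632604.09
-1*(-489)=489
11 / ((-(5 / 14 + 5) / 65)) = -2002 / 15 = -133.47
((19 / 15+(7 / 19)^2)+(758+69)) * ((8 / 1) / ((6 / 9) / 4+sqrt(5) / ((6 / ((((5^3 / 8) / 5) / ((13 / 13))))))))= -4593458176 / 5525105+2870911360 * sqrt(5) / 1105021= 4978.06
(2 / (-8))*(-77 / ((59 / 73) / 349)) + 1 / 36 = 4413905 / 531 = 8312.44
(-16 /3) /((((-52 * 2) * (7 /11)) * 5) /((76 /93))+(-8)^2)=1672 /106881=0.02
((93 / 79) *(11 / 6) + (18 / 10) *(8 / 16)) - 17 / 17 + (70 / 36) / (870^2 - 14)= 11076283549 / 5381459460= 2.06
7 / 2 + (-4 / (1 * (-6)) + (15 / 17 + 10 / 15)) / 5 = 3.94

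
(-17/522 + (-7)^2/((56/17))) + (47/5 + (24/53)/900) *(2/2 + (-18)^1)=-401063269/2766600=-144.97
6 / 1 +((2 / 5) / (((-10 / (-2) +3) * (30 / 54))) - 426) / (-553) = 374391 / 55300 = 6.77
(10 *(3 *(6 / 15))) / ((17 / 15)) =180 / 17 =10.59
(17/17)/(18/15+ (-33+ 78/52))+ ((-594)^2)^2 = 37721452597478/303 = 124493242895.97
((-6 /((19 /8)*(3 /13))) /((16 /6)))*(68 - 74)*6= 2808 /19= 147.79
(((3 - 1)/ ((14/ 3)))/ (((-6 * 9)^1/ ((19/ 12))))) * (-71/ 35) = 1349/ 52920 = 0.03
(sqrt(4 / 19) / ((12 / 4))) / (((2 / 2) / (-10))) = -20 * sqrt(19) / 57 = -1.53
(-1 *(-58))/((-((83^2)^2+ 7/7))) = -29/23729161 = -0.00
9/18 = 1/2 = 0.50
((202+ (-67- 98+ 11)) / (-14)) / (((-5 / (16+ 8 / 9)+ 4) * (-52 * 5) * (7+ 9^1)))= 57 / 256165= 0.00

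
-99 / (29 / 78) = -7722 / 29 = -266.28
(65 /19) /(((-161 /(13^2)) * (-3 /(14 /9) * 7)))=21970 /82593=0.27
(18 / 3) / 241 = 6 / 241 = 0.02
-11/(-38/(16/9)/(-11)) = -968/171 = -5.66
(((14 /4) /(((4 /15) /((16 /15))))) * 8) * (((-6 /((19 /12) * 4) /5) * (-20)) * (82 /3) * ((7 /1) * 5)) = 7714560 /19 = 406029.47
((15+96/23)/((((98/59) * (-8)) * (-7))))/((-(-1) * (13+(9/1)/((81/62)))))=4779/461104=0.01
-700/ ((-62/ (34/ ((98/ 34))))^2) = -8352100/ 329623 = -25.34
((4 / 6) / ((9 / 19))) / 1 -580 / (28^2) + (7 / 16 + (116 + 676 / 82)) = 108788905 / 867888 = 125.35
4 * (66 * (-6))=-1584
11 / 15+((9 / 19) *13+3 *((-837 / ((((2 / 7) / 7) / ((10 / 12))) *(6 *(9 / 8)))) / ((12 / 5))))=-1199923 / 380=-3157.69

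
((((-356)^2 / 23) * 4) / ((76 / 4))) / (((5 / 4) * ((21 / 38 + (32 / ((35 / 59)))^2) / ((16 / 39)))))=15897763840 / 121524122109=0.13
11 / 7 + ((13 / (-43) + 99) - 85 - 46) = -9250 / 301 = -30.73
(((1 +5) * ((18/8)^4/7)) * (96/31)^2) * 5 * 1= 7085880/6727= 1053.35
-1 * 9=-9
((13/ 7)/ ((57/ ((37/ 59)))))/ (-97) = -481/ 2283477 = -0.00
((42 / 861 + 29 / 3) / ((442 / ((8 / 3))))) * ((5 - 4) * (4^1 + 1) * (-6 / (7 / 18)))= -286800 / 63427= -4.52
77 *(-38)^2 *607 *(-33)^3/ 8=-606357058923/ 2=-303178529461.50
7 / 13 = 0.54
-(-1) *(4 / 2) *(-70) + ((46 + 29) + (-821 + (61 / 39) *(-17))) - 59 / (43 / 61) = -1670774 / 1677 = -996.29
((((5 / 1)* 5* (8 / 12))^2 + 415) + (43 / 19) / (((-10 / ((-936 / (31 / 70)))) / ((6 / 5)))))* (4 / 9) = 134303276 / 238545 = 563.01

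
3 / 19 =0.16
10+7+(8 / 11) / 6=565 / 33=17.12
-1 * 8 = -8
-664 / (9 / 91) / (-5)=60424 / 45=1342.76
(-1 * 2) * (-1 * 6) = 12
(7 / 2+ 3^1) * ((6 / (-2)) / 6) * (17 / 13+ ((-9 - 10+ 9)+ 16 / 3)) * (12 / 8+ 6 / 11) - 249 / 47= 17.03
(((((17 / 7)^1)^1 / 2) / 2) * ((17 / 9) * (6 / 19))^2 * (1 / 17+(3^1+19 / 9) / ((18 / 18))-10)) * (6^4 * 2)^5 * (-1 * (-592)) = -182622361761182178607104 / 2527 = -72268445493146885083.94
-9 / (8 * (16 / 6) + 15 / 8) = -0.39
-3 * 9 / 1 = -27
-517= -517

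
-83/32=-2.59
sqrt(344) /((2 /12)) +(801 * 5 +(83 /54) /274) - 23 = 12 * sqrt(86) +58917755 /14796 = 4093.29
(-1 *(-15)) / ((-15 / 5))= -5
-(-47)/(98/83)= 3901/98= 39.81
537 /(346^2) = 537 /119716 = 0.00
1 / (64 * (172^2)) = 1 / 1893376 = 0.00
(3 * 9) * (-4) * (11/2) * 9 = -5346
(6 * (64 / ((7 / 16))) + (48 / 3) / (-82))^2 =63427415104 / 82369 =770039.88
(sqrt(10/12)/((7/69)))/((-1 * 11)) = -23 * sqrt(30)/154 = -0.82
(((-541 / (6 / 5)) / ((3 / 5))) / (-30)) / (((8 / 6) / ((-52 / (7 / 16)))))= -140660 / 63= -2232.70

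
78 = 78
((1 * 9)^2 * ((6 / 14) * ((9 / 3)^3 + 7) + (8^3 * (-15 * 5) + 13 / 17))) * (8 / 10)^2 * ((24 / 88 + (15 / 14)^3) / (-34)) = 87945.04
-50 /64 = -25 /32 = -0.78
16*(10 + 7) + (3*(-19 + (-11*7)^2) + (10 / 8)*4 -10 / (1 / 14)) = 17867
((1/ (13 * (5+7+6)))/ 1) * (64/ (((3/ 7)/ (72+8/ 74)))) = 597632/ 12987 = 46.02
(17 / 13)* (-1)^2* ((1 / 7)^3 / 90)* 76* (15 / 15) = 646 / 200655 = 0.00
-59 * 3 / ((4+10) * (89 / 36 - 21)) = 3186 / 4669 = 0.68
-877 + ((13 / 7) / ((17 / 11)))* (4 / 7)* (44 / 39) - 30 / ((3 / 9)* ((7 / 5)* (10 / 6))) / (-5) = -868.51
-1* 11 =-11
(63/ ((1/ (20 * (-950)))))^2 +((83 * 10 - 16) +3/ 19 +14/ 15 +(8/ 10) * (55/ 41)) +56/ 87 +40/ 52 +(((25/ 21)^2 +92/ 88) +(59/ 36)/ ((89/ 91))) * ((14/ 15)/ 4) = 3114379960467478239343487/ 2173618366920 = 1432809000818.54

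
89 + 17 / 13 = 1174 / 13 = 90.31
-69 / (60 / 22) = -253 / 10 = -25.30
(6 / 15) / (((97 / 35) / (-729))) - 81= -18063 / 97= -186.22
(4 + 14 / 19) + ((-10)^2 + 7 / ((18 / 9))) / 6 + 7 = 2203 / 76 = 28.99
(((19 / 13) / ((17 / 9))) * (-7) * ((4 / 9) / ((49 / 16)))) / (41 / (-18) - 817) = 21888 / 22813609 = 0.00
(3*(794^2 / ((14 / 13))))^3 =1857919310531376022008 / 343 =5416674374727043795.94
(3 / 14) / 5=0.04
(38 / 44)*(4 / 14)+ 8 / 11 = 75 / 77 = 0.97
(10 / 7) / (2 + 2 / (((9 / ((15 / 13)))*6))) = 1170 / 1673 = 0.70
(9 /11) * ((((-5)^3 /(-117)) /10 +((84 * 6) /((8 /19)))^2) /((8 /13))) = 1904984.84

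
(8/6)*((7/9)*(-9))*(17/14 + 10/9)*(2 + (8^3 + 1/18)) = -2711129/243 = -11156.91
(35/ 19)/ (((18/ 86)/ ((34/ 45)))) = 10234/ 1539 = 6.65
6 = 6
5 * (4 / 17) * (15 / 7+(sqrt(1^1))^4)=440 / 119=3.70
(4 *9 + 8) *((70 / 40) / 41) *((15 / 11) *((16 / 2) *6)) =5040 / 41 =122.93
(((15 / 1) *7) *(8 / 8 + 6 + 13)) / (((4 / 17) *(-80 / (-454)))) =405195 / 8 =50649.38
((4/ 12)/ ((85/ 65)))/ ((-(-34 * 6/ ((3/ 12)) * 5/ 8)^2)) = -0.00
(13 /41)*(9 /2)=117 /82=1.43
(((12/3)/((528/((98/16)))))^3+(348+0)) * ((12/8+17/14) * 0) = 0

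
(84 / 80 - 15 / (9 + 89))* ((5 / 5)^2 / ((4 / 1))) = 879 / 3920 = 0.22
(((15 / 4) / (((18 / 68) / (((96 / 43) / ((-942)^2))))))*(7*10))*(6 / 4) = 11900 / 3179721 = 0.00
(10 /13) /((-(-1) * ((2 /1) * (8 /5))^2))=125 /1664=0.08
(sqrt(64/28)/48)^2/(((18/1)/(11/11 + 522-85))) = 0.02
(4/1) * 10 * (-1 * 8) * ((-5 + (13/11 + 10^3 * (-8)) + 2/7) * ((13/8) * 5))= 1602307200/77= 20809184.42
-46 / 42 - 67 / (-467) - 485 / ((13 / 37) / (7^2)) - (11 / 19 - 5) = -163835134819 / 2422329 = -67635.38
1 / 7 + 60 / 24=37 / 14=2.64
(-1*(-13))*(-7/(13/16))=-112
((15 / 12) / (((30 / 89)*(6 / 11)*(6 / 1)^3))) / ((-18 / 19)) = -18601 / 559872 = -0.03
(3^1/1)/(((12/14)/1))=7/2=3.50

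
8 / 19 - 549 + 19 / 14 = -145561 / 266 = -547.22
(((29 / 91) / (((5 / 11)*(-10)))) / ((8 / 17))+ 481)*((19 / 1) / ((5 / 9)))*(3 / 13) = 8979027201 / 2366000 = 3795.02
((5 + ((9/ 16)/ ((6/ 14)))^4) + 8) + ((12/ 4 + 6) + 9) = 2226097/ 65536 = 33.97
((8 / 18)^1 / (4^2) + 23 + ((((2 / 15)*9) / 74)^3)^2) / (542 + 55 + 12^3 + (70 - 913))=33234174891604369 / 2138853677702625000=0.02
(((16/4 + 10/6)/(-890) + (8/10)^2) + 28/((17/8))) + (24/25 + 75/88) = 6240077/399432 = 15.62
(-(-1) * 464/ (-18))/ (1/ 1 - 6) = 232/ 45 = 5.16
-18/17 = -1.06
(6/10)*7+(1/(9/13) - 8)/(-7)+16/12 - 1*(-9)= 4873/315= 15.47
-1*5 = -5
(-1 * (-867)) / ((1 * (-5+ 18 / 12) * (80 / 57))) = -49419 / 280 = -176.50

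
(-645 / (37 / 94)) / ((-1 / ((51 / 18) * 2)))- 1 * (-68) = 9353.68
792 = 792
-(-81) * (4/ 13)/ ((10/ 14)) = 2268/ 65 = 34.89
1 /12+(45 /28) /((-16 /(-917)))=17701 /192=92.19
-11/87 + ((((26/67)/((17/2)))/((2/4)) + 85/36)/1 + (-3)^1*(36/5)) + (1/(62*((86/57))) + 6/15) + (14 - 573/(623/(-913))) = 834.86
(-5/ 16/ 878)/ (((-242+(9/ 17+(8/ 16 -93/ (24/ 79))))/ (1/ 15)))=0.00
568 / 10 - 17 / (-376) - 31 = 48589 / 1880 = 25.85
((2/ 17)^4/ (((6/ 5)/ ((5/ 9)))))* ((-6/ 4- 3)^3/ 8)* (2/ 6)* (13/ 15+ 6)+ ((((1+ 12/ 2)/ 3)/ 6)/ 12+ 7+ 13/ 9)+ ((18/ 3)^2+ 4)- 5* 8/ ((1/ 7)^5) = -3031854258851/ 4510134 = -672231.53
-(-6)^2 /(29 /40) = -1440 /29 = -49.66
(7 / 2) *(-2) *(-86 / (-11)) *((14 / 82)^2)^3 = -70824698 / 52251146651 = -0.00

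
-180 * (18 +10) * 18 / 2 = -45360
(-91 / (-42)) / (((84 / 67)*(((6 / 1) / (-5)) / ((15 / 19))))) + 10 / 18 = -11135 / 19152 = -0.58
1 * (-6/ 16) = -3/ 8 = -0.38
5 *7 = 35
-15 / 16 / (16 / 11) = -165 / 256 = -0.64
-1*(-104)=104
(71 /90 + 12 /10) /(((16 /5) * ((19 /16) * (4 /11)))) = 1969 /1368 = 1.44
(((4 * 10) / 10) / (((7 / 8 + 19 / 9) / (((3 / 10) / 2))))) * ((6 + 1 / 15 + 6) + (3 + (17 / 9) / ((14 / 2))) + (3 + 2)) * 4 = 614976 / 37625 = 16.34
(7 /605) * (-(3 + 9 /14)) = -0.04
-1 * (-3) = 3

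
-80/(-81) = 80/81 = 0.99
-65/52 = -5/4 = -1.25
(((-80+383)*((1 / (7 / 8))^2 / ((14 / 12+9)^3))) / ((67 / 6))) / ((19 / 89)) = 2236750848 / 14158393837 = 0.16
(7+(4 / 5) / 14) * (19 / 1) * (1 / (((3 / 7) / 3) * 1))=4693 / 5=938.60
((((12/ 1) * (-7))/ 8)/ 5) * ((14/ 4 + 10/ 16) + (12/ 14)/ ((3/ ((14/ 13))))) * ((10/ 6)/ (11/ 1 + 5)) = -0.97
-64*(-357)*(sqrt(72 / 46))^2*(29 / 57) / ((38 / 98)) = 389604096 / 8303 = 46923.29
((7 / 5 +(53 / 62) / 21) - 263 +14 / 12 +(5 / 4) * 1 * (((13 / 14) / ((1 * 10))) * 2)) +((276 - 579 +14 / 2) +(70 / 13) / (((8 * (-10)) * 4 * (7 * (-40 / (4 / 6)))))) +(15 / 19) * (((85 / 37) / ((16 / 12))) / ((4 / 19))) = -3147481417 / 5725824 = -549.70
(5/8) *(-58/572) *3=-435/2288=-0.19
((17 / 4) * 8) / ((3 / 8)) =272 / 3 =90.67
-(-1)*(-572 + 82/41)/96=-95/16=-5.94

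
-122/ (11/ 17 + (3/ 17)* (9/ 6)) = -4148/ 31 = -133.81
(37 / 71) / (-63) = -37 / 4473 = -0.01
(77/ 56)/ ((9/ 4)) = 11/ 18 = 0.61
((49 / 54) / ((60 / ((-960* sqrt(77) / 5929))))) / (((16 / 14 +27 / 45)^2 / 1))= -9800* sqrt(77) / 12156507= -0.01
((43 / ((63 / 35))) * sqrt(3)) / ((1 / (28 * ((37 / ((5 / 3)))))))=44548 * sqrt(3) / 3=25719.80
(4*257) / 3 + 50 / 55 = 11338 / 33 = 343.58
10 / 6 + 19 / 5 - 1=67 / 15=4.47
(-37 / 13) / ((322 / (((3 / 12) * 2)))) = -37 / 8372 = -0.00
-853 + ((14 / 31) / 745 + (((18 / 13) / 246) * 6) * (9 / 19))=-199498371277 / 233883065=-852.98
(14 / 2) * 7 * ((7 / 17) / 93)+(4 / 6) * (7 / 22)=7462 / 17391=0.43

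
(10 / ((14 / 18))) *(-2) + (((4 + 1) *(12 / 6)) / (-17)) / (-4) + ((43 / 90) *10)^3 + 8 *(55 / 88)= 15354211 / 173502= 88.50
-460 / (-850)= 46 / 85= 0.54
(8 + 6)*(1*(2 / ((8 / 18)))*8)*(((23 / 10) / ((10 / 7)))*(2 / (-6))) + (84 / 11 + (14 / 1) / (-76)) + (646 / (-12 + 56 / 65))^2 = 3100.65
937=937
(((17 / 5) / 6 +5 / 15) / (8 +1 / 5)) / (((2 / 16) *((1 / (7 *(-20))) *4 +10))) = 1260 / 14309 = 0.09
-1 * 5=-5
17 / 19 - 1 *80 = -1503 / 19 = -79.11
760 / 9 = 84.44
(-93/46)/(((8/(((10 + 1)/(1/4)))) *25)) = -1023/2300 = -0.44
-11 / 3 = -3.67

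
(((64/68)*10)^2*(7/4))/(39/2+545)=89600/326281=0.27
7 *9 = 63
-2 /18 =-1 /9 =-0.11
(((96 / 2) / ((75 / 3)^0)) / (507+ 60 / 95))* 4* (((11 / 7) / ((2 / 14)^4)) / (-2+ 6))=1146992 / 3215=356.76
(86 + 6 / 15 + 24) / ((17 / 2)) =1104 / 85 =12.99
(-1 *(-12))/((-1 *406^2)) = -3/41209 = -0.00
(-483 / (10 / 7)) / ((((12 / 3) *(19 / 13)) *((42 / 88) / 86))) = -10420.94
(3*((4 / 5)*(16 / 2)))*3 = 288 / 5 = 57.60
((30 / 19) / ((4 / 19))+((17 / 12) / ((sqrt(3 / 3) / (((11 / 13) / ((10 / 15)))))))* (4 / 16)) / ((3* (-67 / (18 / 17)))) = -9921 / 236912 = -0.04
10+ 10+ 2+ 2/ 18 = 199/ 9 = 22.11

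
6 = 6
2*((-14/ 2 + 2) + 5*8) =70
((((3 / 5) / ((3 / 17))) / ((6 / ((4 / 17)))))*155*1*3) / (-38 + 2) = -31 / 18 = -1.72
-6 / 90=-1 / 15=-0.07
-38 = -38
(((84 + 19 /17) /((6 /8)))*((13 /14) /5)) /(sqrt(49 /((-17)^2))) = 37622 /735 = 51.19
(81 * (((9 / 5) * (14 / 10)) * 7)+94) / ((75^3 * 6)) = 38071 / 63281250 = 0.00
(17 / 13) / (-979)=-17 / 12727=-0.00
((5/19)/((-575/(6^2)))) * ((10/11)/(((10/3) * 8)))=-27/48070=-0.00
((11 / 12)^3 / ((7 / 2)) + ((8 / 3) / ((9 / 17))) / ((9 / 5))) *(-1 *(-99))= 1807289 / 6048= 298.82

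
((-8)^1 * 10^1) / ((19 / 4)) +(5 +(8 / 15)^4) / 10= -157112801 / 9618750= -16.33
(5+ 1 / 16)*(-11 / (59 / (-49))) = 43659 / 944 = 46.25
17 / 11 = 1.55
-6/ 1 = -6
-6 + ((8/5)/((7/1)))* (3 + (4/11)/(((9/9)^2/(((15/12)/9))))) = -18374/3465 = -5.30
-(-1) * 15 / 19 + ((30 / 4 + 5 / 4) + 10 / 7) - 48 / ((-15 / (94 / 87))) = 14.43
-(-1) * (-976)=-976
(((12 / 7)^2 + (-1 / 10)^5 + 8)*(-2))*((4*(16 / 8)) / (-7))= 53599951 / 2143750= 25.00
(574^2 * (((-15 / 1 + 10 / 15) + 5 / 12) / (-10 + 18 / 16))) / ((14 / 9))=332127.72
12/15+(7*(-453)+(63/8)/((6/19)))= -251621/80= -3145.26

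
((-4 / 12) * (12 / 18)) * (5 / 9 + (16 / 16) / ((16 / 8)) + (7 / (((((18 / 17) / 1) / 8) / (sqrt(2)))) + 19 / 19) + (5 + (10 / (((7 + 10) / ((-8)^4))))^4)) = -50665495807928687167 / 6765201 - 952 * sqrt(2) / 81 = -7489133849539.89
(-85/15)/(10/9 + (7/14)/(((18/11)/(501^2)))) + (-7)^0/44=2752075/121486244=0.02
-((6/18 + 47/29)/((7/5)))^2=-722500/370881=-1.95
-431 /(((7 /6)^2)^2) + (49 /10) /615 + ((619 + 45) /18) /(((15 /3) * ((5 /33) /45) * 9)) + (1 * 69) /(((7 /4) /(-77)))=-14890030277 /4922050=-3025.17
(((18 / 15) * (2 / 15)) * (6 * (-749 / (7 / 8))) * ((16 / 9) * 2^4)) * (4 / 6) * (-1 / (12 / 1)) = 876544 / 675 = 1298.58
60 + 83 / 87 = 5303 / 87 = 60.95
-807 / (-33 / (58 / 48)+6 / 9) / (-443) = -70209 / 1026874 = -0.07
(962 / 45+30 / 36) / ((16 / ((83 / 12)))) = 165917 / 17280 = 9.60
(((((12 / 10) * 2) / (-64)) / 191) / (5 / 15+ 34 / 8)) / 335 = -9 / 70383500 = -0.00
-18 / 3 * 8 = -48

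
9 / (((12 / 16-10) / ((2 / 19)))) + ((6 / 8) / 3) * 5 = 3227 / 2812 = 1.15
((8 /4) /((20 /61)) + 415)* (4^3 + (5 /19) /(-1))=5099521 /190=26839.58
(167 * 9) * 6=9018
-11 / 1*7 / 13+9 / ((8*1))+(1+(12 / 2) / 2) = -83 / 104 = -0.80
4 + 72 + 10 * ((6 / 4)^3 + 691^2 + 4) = 19099839 / 4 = 4774959.75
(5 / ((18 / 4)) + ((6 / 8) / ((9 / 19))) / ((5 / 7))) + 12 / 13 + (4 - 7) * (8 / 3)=-8773 / 2340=-3.75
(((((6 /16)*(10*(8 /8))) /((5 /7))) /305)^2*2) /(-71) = -441 /52838200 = -0.00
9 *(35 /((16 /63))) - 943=297.31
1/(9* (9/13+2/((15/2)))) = 65/561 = 0.12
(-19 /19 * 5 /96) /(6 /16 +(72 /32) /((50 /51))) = -125 /6408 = -0.02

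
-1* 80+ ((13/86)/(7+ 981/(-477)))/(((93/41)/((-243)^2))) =500145707/698492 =716.04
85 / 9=9.44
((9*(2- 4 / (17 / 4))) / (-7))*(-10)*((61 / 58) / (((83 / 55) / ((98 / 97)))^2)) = 205066323000 / 31955570293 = 6.42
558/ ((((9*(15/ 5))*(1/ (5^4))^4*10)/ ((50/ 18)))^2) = 18044374883174896240234375/ 13122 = 1375123828926603889668.83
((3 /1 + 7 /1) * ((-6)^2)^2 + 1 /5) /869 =14.91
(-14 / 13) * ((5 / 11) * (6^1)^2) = -2520 / 143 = -17.62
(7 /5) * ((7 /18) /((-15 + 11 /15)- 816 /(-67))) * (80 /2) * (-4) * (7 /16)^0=131320 /3147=41.73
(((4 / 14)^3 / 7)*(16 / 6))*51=1088 / 2401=0.45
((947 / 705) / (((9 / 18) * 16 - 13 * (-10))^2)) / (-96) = -947 / 1288897920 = -0.00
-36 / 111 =-12 / 37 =-0.32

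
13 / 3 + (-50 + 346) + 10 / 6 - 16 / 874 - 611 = -135041 / 437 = -309.02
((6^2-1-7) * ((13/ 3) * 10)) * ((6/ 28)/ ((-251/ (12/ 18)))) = -520/ 753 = -0.69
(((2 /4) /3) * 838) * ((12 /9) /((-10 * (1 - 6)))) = 838 /225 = 3.72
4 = 4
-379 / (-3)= 379 / 3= 126.33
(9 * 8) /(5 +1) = 12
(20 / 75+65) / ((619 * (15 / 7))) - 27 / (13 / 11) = -41275586 / 1810575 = -22.80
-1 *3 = -3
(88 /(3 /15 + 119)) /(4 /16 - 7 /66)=14520 /2831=5.13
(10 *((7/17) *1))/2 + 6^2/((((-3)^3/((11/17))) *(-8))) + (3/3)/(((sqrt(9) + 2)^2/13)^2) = 9139/3750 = 2.44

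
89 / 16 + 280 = 4569 / 16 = 285.56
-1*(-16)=16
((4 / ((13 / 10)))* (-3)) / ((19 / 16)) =-7.77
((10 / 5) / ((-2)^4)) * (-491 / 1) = -491 / 8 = -61.38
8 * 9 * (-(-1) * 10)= 720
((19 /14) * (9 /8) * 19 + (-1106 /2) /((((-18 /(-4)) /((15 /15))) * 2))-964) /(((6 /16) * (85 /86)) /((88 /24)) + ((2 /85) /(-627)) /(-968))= -92838639717065 /9418029537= -9857.54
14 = 14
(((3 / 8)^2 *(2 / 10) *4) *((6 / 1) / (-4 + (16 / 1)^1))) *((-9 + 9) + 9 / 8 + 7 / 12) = 123 / 1280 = 0.10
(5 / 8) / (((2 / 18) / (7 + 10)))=765 / 8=95.62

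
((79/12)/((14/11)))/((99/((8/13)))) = 79/2457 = 0.03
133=133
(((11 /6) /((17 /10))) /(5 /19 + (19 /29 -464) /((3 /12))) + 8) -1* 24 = -16.00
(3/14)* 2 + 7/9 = 1.21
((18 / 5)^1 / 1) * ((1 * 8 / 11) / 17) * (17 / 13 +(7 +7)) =28656 / 12155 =2.36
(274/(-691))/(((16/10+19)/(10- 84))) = 101380/71173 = 1.42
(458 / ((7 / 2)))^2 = 17123.59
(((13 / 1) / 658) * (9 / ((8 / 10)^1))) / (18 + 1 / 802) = 234585 / 18999092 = 0.01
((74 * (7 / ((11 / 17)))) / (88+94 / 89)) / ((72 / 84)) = 10.49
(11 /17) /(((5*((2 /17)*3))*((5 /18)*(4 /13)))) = 429 /100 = 4.29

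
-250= -250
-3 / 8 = -0.38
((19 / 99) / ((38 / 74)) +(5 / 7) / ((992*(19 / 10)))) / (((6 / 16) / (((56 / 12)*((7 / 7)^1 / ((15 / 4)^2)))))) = 39092656 / 118079775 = 0.33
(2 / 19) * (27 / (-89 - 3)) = -27 / 874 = -0.03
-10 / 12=-5 / 6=-0.83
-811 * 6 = -4866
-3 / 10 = -0.30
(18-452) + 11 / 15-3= -6544 / 15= -436.27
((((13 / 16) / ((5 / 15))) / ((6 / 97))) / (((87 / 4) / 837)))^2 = 123776608761 / 53824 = 2299654.59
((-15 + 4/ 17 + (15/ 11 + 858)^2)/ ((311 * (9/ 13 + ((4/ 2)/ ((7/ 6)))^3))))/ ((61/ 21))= 47414924868766/ 332361846399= 142.66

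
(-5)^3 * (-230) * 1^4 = 28750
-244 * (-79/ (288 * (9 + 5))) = 4819/ 1008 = 4.78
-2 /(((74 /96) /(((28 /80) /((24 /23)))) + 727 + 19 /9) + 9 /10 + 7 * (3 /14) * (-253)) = -14490 /2556103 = -0.01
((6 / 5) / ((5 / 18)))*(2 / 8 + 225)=24327 / 25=973.08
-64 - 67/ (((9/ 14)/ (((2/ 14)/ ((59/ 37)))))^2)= -18412396/ 281961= -65.30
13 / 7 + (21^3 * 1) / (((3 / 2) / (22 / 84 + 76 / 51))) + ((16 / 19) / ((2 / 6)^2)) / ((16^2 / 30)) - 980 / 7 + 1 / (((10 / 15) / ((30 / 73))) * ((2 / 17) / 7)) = 14150844005 / 1320424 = 10716.89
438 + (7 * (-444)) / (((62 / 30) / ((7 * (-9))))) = 2950638 / 31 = 95181.87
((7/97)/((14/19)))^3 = 6859/7301384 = 0.00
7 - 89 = -82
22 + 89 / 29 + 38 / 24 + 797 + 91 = 914.65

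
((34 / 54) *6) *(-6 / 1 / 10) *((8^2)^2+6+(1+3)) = -139604 / 15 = -9306.93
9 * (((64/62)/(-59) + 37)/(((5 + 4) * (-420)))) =-3221/36580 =-0.09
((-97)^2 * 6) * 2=112908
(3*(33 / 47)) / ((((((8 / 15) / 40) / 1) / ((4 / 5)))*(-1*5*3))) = -396 / 47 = -8.43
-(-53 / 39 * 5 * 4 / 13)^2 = -1123600 / 257049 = -4.37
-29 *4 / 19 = -6.11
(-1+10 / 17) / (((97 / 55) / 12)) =-4620 / 1649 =-2.80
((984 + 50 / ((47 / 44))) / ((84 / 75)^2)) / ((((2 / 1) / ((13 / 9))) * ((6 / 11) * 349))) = 67656875 / 21701169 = 3.12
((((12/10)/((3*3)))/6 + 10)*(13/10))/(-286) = -41/900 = -0.05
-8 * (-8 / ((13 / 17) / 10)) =10880 / 13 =836.92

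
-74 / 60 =-37 / 30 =-1.23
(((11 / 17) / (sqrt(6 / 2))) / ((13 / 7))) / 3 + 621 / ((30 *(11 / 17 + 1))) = 77 *sqrt(3) / 1989 + 3519 / 280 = 12.63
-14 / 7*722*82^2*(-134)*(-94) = -122300307776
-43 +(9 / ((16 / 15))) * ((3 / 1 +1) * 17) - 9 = 2087 / 4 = 521.75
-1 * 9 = -9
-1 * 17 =-17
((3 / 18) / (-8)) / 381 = -1 / 18288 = -0.00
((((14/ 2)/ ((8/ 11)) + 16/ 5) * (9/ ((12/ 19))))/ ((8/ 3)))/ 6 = 29241/ 2560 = 11.42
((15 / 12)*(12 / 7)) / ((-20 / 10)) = -15 / 14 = -1.07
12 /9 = 4 /3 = 1.33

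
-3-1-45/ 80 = -4.56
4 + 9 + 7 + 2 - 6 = 16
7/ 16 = 0.44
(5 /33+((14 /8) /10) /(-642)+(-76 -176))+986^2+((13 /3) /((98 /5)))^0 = 91518355441 /94160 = 971945.15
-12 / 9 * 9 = -12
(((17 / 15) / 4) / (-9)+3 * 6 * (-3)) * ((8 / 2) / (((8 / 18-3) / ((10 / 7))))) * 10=583540 / 483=1208.16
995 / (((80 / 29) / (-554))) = -1598567 / 8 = -199820.88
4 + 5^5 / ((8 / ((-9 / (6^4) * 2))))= -821 / 576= -1.43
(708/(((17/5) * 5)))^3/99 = 39432768/54043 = 729.66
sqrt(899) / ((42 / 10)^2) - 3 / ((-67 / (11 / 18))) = 1.73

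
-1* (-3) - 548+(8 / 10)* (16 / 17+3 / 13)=-601189 / 1105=-544.06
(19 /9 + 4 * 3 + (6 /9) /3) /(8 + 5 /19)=817 /471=1.73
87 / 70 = 1.24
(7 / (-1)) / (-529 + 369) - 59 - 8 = -10713 / 160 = -66.96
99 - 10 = 89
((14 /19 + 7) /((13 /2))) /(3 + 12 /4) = 49 /247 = 0.20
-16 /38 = -8 /19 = -0.42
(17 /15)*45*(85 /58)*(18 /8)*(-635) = -24774525 /232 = -106786.75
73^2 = 5329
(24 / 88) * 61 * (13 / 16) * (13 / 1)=30927 / 176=175.72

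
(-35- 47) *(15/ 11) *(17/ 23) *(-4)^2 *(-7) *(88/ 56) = 334560/ 23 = 14546.09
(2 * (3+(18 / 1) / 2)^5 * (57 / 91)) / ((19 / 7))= 1492992 / 13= 114845.54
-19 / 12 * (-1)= 19 / 12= 1.58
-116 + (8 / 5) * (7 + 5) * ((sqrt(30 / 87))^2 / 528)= -37000 / 319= -115.99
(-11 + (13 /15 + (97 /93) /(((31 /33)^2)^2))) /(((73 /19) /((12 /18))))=-143505452146 /94046761035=-1.53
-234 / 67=-3.49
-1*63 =-63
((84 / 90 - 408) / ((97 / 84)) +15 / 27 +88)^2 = 69672.66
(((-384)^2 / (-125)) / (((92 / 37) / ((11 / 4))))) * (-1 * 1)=3750912 / 2875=1304.67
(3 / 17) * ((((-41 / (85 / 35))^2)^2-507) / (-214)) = -10113460521 / 151924699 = -66.57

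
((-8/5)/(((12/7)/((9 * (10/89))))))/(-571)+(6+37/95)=30855113/4827805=6.39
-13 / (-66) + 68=4501 / 66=68.20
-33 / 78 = -11 / 26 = -0.42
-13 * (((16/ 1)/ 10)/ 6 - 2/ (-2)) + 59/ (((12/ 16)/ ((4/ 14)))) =6.01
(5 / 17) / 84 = 5 / 1428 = 0.00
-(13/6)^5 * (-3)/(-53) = -371293/137376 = -2.70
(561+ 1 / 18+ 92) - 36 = 11107 / 18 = 617.06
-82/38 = -41/19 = -2.16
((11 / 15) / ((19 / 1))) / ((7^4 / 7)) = 11 / 97755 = 0.00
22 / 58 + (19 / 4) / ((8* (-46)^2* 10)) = 7448871 / 19636480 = 0.38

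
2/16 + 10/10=1.12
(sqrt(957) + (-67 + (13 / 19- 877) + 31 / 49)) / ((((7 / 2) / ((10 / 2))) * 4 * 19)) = -2194095 / 123823 + 5 * sqrt(957) / 266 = -17.14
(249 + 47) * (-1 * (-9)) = 2664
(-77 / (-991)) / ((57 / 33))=0.04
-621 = -621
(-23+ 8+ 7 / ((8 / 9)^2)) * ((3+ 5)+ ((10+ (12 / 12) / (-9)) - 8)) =-11659 / 192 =-60.72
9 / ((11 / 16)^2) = 2304 / 121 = 19.04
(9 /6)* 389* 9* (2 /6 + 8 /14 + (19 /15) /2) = 1130823 /140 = 8077.31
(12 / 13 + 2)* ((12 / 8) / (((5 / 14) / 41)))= 32718 / 65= 503.35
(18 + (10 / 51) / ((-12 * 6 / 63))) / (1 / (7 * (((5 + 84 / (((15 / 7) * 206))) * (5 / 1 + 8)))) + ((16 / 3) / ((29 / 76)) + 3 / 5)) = 42759281565 / 34966232128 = 1.22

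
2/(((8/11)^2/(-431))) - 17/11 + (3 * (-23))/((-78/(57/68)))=-126841621/77792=-1630.52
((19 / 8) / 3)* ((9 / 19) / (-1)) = -3 / 8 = -0.38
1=1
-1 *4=-4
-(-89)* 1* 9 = 801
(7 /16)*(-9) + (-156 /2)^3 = -7592895 /16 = -474555.94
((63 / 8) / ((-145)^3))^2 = 3969 / 594823321000000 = 0.00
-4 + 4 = 0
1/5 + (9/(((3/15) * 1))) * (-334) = -75149/5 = -15029.80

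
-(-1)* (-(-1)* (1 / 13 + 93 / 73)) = 1282 / 949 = 1.35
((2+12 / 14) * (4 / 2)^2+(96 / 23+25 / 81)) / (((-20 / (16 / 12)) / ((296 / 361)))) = -61419112 / 70617015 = -0.87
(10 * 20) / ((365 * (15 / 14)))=112 / 219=0.51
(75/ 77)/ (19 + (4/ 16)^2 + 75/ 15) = 240/ 5929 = 0.04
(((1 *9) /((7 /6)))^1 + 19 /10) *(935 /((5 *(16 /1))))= 125851 /1120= 112.37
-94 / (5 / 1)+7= -59 / 5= -11.80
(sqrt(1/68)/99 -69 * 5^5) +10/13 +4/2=-2803089/13 +sqrt(17)/3366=-215622.23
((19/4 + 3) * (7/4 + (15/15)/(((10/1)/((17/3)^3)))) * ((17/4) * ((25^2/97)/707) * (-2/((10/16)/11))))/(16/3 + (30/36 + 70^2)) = -1560987175/36337680414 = -0.04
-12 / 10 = -6 / 5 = -1.20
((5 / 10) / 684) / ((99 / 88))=1 / 1539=0.00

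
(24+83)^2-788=10661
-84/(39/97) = -2716/13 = -208.92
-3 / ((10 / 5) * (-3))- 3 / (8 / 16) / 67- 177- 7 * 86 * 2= -184999 / 134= -1380.59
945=945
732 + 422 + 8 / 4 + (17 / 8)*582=9571 / 4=2392.75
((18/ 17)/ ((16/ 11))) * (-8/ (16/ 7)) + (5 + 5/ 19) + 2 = 24369/ 5168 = 4.72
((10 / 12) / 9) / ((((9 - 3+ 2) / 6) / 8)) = 5 / 9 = 0.56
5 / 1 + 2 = 7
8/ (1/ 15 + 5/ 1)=30/ 19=1.58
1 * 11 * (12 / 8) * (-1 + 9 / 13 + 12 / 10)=957 / 65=14.72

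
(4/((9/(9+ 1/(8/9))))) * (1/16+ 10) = 1449/32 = 45.28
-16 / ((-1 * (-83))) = -16 / 83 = -0.19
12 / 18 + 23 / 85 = 239 / 255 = 0.94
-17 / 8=-2.12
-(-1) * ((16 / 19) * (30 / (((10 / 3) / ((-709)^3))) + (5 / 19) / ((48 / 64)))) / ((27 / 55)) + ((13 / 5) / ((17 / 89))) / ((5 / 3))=-68379775744622489 / 12427425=-5502328579.30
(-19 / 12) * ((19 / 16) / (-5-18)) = 0.08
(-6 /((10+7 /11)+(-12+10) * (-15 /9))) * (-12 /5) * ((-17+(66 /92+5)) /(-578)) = 308286 /15321335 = 0.02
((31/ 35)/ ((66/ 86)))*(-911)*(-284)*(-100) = -6897581840/ 231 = -29859661.65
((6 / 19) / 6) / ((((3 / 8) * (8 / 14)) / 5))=70 / 57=1.23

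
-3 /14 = -0.21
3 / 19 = 0.16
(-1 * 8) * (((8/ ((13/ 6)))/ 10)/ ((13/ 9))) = -1728/ 845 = -2.04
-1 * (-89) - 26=63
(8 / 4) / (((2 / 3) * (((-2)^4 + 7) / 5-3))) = 15 / 8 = 1.88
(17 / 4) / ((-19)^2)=17 / 1444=0.01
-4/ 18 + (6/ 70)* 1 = -43/ 315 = -0.14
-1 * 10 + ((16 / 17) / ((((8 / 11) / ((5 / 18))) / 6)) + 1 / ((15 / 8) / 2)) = -576 / 85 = -6.78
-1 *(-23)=23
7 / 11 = 0.64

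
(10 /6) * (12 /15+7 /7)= 3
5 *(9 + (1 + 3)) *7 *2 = 910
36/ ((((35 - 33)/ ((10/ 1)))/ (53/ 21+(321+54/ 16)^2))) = 2121268755/ 112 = 18939899.60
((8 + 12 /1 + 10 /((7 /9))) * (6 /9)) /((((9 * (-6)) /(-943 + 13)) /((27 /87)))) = 71300 /609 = 117.08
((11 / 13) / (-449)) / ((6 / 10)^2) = -275 / 52533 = -0.01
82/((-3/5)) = -410/3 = -136.67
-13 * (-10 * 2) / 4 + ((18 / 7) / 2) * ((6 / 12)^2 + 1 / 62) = 56717 / 868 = 65.34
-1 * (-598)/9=598/9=66.44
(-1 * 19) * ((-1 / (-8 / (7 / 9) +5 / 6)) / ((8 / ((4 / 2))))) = -399 / 794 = -0.50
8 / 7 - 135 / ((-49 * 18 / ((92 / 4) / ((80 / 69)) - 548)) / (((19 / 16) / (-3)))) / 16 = 1261559 / 401408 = 3.14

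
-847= -847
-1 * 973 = -973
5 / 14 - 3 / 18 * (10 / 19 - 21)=1504 / 399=3.77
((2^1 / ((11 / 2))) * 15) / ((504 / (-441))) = -105 / 22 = -4.77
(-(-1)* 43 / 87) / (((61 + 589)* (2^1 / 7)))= 0.00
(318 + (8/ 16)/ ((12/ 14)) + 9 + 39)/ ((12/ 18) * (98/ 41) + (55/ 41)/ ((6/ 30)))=180359/ 4084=44.16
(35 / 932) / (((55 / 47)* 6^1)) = 329 / 61512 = 0.01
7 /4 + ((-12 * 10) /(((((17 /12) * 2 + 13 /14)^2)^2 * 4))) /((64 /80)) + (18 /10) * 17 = 25054841657 /779001620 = 32.16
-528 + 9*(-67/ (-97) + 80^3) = 4607478.22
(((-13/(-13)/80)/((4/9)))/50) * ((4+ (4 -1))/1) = 63/16000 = 0.00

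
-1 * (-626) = 626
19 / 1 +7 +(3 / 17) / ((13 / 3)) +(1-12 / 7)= 39180 / 1547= 25.33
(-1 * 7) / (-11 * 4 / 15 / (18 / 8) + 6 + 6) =-945 / 1444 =-0.65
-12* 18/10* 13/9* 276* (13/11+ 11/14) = -6522984/385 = -16942.82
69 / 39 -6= -55 / 13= -4.23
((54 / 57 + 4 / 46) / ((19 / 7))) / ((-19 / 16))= -50624 / 157757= -0.32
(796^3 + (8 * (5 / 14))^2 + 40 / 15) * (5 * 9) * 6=6672660928560 / 49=136176753644.08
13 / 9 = 1.44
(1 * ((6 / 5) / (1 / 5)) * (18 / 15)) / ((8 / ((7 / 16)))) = 63 / 160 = 0.39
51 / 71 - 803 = -56962 / 71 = -802.28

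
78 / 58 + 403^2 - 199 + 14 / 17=162212.17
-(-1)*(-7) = -7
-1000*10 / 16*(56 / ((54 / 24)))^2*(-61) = 1912960000 / 81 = 23616790.12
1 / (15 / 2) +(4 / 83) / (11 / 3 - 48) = 21898 / 165585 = 0.13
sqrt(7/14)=sqrt(2)/2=0.71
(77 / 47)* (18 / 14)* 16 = 1584 / 47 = 33.70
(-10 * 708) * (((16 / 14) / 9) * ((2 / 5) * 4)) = -30208 / 21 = -1438.48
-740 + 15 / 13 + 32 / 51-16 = -500047 / 663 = -754.22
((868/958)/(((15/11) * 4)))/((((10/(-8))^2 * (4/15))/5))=4774/2395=1.99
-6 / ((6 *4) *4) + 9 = 143 / 16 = 8.94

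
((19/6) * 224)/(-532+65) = -1.52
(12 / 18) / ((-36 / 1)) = -0.02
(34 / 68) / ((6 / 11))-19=-217 / 12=-18.08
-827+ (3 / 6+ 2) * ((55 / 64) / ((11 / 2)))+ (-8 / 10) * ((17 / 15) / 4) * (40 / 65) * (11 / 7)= -361158719 / 436800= -826.83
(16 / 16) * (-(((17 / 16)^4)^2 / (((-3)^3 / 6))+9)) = -166970418047 / 19327352832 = -8.64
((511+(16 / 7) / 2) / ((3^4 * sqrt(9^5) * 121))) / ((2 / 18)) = 1195 / 617463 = 0.00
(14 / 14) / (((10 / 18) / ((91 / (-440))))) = -819 / 2200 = -0.37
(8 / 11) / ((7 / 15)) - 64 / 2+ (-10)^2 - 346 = -21286 / 77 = -276.44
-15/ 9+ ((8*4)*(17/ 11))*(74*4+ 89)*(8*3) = 1370875/ 3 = 456958.33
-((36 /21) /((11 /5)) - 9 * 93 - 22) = 66083 /77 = 858.22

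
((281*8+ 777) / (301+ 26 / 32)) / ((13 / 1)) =0.77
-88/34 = -44/17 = -2.59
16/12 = 4/3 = 1.33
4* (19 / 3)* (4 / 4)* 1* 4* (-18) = -1824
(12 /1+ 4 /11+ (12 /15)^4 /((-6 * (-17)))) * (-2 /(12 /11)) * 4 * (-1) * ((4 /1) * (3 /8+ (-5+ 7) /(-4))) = -4336408 /95625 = -45.35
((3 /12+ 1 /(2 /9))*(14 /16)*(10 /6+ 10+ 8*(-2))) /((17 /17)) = -18.01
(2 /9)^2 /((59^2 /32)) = 128 /281961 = 0.00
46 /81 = 0.57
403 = 403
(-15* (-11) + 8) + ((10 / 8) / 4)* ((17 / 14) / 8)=310101 / 1792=173.05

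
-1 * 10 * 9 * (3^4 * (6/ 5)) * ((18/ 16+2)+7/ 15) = -314199/ 10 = -31419.90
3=3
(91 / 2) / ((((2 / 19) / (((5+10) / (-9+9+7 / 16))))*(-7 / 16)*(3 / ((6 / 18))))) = -79040 / 21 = -3763.81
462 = 462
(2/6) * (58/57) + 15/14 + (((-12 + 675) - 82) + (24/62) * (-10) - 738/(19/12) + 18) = 9680057/74214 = 130.43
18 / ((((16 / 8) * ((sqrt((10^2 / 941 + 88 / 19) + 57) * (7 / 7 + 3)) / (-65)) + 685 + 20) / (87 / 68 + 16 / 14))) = 899340 * sqrt(19735036869) / 1489268697018683 + 184208479021125 / 2978537394037366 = 0.06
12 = 12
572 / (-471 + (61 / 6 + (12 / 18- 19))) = -3432 / 2875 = -1.19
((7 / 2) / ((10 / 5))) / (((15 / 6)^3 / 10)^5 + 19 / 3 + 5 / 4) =5505024 / 53151979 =0.10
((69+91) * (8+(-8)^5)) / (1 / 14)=-73382400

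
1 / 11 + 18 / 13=211 / 143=1.48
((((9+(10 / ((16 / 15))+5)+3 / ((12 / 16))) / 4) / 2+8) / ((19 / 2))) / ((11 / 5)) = 3655 / 6688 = 0.55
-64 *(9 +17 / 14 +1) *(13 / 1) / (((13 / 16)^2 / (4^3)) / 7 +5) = -1070071808 / 573609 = -1865.51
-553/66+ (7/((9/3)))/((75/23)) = -37933/4950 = -7.66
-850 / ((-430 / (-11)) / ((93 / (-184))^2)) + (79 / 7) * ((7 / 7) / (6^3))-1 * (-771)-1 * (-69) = 229610046149 / 275147712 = 834.50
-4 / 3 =-1.33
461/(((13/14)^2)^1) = 90356/169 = 534.65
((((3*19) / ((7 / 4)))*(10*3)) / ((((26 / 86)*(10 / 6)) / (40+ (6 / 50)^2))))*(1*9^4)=28956240295128 / 56875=509120708.49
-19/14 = -1.36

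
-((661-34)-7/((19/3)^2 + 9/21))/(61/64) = -51229344/77897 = -657.65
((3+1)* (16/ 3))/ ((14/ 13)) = 416/ 21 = 19.81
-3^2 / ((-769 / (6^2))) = 324 / 769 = 0.42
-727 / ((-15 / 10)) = 1454 / 3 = 484.67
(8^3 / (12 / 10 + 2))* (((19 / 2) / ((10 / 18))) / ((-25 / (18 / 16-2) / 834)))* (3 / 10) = 2994894 / 125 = 23959.15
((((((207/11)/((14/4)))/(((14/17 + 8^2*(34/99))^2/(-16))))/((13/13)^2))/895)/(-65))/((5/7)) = 426418344/107105329595875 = 0.00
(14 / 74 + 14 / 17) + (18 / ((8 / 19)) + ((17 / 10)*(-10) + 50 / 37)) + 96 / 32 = 78283 / 2516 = 31.11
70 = 70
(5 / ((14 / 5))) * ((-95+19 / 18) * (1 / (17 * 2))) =-42275 / 8568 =-4.93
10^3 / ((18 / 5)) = 2500 / 9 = 277.78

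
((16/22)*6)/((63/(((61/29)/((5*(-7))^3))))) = -976/287219625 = -0.00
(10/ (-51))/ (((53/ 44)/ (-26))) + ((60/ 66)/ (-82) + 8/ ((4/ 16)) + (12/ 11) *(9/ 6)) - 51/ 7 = 260881342/ 8533371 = 30.57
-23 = -23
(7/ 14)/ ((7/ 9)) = 9/ 14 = 0.64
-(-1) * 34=34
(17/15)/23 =0.05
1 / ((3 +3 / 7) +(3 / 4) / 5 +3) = 140 / 921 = 0.15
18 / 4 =9 / 2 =4.50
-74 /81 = -0.91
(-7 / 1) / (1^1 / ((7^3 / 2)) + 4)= -2401 / 1374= -1.75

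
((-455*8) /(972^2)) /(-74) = 455 /8739252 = 0.00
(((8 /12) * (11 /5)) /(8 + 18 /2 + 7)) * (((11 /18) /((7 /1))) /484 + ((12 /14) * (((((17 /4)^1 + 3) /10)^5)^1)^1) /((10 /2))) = 874830179 /414720000000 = 0.00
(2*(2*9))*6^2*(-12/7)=-15552/7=-2221.71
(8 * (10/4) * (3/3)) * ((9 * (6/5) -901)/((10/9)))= -80118/5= -16023.60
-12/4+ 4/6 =-7/3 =-2.33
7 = 7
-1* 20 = -20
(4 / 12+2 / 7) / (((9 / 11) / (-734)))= -104962 / 189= -555.35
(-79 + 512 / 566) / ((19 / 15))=-331515 / 5377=-61.65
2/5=0.40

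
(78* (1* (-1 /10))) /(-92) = 39 /460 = 0.08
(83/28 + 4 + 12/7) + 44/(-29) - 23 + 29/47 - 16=-1191543/38164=-31.22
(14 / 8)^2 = 49 / 16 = 3.06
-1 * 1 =-1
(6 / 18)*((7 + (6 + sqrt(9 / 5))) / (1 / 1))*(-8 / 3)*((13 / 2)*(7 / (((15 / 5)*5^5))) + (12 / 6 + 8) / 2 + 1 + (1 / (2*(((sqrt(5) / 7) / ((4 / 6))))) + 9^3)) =-716734732 / 84375 - 167651092*sqrt(5) / 421875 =-9383.24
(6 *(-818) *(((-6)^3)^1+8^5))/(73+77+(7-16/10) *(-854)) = 35808.95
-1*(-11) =11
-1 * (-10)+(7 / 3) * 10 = 100 / 3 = 33.33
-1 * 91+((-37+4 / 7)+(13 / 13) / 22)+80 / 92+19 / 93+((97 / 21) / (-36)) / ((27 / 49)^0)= -126.44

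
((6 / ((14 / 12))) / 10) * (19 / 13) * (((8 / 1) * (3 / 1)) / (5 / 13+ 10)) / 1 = 304 / 175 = 1.74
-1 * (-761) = 761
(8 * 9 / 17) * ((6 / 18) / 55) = 24 / 935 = 0.03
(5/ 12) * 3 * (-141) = -705/ 4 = -176.25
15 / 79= 0.19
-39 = -39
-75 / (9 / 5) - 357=-1196 / 3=-398.67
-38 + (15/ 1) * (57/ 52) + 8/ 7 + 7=-4883/ 364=-13.41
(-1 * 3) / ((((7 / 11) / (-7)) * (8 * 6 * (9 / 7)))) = 77 / 144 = 0.53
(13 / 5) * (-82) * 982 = -1046812 / 5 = -209362.40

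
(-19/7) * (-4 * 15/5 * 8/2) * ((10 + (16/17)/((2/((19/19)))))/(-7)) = -162336/833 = -194.88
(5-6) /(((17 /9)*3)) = -3 /17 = -0.18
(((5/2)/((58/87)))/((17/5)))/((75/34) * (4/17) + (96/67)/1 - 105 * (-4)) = 28475/10893672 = 0.00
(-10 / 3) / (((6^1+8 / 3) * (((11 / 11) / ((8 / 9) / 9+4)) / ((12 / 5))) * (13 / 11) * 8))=-1826 / 4563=-0.40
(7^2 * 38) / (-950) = -49 / 25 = -1.96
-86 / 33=-2.61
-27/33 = -9/11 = -0.82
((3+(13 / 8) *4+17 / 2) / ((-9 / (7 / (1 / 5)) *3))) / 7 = -10 / 3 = -3.33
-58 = -58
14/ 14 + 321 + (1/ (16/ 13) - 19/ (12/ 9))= 308.56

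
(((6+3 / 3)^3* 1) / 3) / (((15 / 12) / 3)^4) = 2370816 / 625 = 3793.31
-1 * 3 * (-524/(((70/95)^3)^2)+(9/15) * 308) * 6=261681563151/4705960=55606.41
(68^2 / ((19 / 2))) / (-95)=-9248 / 1805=-5.12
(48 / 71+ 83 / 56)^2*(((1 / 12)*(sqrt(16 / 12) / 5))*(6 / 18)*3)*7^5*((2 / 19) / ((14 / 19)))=3608044489*sqrt(3) / 29036160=215.23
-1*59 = -59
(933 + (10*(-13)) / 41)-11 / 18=685763 / 738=929.22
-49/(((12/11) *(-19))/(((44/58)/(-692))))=-5929/2287752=-0.00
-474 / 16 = -237 / 8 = -29.62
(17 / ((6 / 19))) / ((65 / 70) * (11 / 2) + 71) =4522 / 6393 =0.71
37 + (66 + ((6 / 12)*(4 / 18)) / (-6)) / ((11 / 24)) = 17915 / 99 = 180.96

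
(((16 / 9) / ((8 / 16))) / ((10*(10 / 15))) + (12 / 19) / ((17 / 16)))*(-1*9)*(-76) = 65568 / 85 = 771.39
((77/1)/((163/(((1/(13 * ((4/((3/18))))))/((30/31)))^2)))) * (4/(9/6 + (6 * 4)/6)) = 6727/1785045600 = 0.00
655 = 655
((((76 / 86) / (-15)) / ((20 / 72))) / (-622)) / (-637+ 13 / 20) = -456 / 850990855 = -0.00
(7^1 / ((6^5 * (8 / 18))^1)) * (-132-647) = -5453 / 3456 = -1.58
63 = 63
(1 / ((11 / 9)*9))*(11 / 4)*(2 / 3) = 1 / 6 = 0.17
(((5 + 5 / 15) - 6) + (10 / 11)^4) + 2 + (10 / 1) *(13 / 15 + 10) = 1620510 / 14641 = 110.68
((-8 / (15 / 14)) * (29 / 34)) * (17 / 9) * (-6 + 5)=1624 / 135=12.03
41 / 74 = 0.55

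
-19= -19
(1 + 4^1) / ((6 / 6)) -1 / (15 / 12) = 21 / 5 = 4.20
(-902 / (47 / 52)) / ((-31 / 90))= 2897.30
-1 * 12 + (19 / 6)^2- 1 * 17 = -683 / 36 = -18.97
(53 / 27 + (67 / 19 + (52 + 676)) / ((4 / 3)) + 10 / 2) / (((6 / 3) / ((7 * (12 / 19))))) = 7980749 / 6498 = 1228.19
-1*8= -8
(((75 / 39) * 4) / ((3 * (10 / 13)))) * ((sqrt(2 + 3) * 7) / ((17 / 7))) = 490 * sqrt(5) / 51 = 21.48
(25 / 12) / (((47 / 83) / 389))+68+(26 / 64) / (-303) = 683185205 / 455712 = 1499.16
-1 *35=-35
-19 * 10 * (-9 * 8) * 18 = 246240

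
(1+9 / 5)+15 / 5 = 29 / 5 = 5.80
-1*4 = -4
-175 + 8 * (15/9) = -485/3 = -161.67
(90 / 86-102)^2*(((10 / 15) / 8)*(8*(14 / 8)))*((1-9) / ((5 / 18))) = -342437.99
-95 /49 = -1.94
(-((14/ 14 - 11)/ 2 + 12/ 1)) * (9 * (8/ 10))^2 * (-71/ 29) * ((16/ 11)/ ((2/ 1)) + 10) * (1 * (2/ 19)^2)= 304020864/ 2878975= 105.60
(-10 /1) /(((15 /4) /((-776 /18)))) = 3104 /27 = 114.96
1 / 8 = 0.12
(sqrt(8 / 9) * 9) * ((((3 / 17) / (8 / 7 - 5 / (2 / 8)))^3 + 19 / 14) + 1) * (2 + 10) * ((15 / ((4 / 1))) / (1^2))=900.05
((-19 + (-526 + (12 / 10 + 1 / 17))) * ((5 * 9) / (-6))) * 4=277308 / 17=16312.24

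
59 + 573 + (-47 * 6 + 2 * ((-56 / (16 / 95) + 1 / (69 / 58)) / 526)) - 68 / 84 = 88394251 / 254058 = 347.93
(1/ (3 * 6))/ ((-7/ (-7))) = 1/ 18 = 0.06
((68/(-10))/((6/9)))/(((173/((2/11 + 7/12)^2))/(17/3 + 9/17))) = -805879/3767940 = -0.21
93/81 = 31/27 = 1.15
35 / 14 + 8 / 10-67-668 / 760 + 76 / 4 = -866 / 19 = -45.58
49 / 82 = 0.60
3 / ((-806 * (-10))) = 3 / 8060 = 0.00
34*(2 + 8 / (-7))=204 / 7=29.14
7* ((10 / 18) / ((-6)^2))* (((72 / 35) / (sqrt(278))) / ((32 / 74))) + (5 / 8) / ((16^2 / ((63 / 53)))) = 315 / 108544 + 37* sqrt(278) / 20016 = 0.03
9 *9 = 81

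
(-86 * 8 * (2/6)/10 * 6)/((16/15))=-129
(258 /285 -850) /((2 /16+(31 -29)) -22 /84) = -13551552 /29735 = -455.74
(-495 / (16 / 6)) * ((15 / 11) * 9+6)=-27135 / 8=-3391.88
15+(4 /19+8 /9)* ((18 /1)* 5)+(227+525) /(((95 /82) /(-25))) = -306155 /19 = -16113.42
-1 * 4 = -4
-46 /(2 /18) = -414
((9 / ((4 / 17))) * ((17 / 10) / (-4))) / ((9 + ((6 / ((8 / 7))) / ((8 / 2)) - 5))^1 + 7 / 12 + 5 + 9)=-7803 / 9550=-0.82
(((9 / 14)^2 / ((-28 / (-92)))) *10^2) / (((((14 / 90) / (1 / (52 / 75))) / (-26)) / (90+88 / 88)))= -2043478125 / 686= -2978831.09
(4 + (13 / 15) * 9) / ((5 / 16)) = 944 / 25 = 37.76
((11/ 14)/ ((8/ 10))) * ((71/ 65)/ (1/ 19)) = 14839/ 728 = 20.38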